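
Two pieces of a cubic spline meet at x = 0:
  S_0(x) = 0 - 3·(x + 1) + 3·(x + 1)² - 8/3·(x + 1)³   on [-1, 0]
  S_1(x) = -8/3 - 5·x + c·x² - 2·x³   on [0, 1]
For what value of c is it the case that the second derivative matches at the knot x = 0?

S_0''(x) = 6 - 16·(x + 1), so S_0''(0) = -10. On the right, S_1''(0) = 2c, so c = -5.

-5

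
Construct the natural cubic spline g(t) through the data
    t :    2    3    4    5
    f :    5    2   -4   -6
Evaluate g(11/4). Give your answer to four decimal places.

3.1000

Let M_i = g''(x_i). Step sizes h_i = 1, 1, 1; slopes of the chords Δ_i = (y_(i+1) - y_i)/h_i = -3, -6, -2.
  1·M_0 + 4·M_1 + 1·M_2 = 6(Δ_1 - Δ_0) = -18
  1·M_1 + 4·M_2 + 1·M_3 = 6(Δ_2 - Δ_1) = 24
Natural end conditions: M_0 = M_3 = 0.
Solving: M_0 = 0, M_1 = -32/5, M_2 = 38/5, M_3 = 0.
On [2, 3], g(t) = 5 - 29/15·(t - 2) + 0·(t - 2)² - 16/15·(t - 2)³.
With (t - 2) = 3/4: g(11/4) = 31/10.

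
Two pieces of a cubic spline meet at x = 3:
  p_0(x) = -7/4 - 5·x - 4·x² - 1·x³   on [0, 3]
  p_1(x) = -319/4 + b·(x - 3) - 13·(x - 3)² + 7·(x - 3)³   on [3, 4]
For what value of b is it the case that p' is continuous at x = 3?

p_0'(x) = -5 - 8·x - 3·x², so p_0'(3) = -56. On the right, p_1'(3) = b, so b = -56.

-56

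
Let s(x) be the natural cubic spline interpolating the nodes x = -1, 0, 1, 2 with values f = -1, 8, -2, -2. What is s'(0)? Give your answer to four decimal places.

-2.4667

Put M_i = s'' at the i-th knot. Here h = (1, 1, 1) and Δ = (9, -10, 0), so the interior equations h_(i-1)·M_(i-1) + 2(h_(i-1)+h_i)·M_i + h_i·M_(i+1) = 6(Δ_i − Δ_(i-1)) read
  1·M_0 + 4·M_1 + 1·M_2 = 6(Δ_1 - Δ_0) = -114
  1·M_1 + 4·M_2 + 1·M_3 = 6(Δ_2 - Δ_1) = 60
Natural end conditions: M_0 = M_3 = 0.
Forward elimination and back-substitution give M_0 = 0, M_1 = -172/5, M_2 = 118/5, M_3 = 0.
On [0, 1], s'(x) = b_1 + 2c_1·x + 3d_1·x² with b_1 = Δ_1 - h_1(2M_1 + M_2)/6 = -37/15, c_1 = M_1/2 = -86/5, d_1 = (M_2 - M_1)/(6h_1) = 29/3. So s'(0) = -37/15.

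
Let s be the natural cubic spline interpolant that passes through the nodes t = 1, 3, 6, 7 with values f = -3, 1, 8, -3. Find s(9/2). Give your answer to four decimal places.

Put M_i = s'' at the i-th knot. Here h = (2, 3, 1) and Δ = (2, 7/3, -11), so the interior equations h_(i-1)·M_(i-1) + 2(h_(i-1)+h_i)·M_i + h_i·M_(i+1) = 6(Δ_i − Δ_(i-1)) read
  2·M_0 + 10·M_1 + 3·M_2 = 6(Δ_1 - Δ_0) = 2
  3·M_1 + 8·M_2 + 1·M_3 = 6(Δ_2 - Δ_1) = -80
Natural end conditions: M_0 = M_3 = 0.
Solving: M_0 = 0, M_1 = 256/71, M_2 = -806/71, M_3 = 0.
On [3, 6], s(t) = 1 + 938/213·(t - 3) + 128/71·(t - 3)² - 59/71·(t - 3)³.
With (t - 3) = 3/2: s(9/2) = 5031/568.

8.8574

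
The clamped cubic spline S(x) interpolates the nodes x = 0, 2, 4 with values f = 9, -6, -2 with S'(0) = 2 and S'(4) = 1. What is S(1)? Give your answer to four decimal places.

3.2188

With M_i denoting the second derivative at x_i, h_i = 2, 2, and Δ_i = (y_(i+1) − y_i)/h_i = -15/2, 2:
  2·M_0 + 8·M_1 + 2·M_2 = 6(Δ_1 - Δ_0) = 57
Clamped end conditions give two more equations: 2h_0·M_0 + h_0·M_1 = 6(Δ_0 - S'(0)) = -57 and h_1·M_1 + 2h_1·M_2 = 6(S'(4) - Δ_1) = -6.
Solving the tridiagonal system: M_0 = -173/8, M_1 = 59/4, M_2 = -71/8.
On [0, 2], S(x) = 9 + 2·x - 173/16·x² + 97/32·x³.
With x = 1: S(1) = 103/32.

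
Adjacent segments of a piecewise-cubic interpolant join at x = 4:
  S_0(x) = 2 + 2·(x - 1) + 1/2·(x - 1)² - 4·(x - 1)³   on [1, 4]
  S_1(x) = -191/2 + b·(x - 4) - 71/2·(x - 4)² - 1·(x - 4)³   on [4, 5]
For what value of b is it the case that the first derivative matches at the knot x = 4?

S_0'(x) = 2 + 1·(x - 1) - 12·(x - 1)², so S_0'(4) = -103. On the right, S_1'(4) = b, so b = -103.

-103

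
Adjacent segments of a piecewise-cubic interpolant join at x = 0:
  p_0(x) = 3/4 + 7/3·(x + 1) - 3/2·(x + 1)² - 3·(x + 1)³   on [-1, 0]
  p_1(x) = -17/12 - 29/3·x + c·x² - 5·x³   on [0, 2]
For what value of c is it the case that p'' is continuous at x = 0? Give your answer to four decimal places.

-10.5000

p_0''(x) = -3 - 18·(x + 1), so p_0''(0) = -21. On the right, p_1''(0) = 2c, so c = -21/2.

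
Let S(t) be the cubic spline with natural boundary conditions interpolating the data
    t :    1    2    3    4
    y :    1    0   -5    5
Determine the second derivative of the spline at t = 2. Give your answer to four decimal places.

-12.4000

Let M_i = S''(x_i). Step sizes h_i = 1, 1, 1; slopes of the chords Δ_i = (y_(i+1) - y_i)/h_i = -1, -5, 10.
  1·M_0 + 4·M_1 + 1·M_2 = 6(Δ_1 - Δ_0) = -24
  1·M_1 + 4·M_2 + 1·M_3 = 6(Δ_2 - Δ_1) = 90
Natural end conditions: M_0 = M_3 = 0.
Solving: M_0 = 0, M_1 = -62/5, M_2 = 128/5, M_3 = 0.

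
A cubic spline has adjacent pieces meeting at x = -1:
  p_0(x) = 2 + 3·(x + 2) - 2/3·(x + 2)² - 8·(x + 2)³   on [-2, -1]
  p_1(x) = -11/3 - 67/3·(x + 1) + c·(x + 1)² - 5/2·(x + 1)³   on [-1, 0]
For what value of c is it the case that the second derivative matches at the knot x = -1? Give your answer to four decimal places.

-24.6667

p_0''(x) = -4/3 - 48·(x + 2), so p_0''(-1) = -148/3. On the right, p_1''(-1) = 2c, so c = -74/3.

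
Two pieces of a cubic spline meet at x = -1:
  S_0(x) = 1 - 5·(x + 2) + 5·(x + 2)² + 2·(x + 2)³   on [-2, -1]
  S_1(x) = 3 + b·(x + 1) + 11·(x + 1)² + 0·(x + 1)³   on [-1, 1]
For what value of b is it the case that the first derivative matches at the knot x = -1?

11

S_0'(x) = -5 + 10·(x + 2) + 6·(x + 2)², so S_0'(-1) = 11. On the right, S_1'(-1) = b, so b = 11.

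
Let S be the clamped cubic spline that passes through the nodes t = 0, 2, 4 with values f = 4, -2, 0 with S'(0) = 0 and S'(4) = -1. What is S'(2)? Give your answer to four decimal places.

-1.2500

Let M_i = S''(x_i). Step sizes h_i = 2, 2; slopes of the chords Δ_i = (y_(i+1) - y_i)/h_i = -3, 1.
  2·M_0 + 8·M_1 + 2·M_2 = 6(Δ_1 - Δ_0) = 24
Clamped end conditions give two more equations: 2h_0·M_0 + h_0·M_1 = 6(Δ_0 - S'(0)) = -18 and h_1·M_1 + 2h_1·M_2 = 6(S'(4) - Δ_1) = -12.
Solving: M_0 = -31/4, M_1 = 13/2, M_2 = -25/4.
On [2, 4], S'(t) = b_1 + 2c_1·(t - 2) + 3d_1·(t - 2)² with b_1 = Δ_1 - h_1(2M_1 + M_2)/6 = -5/4, c_1 = M_1/2 = 13/4, d_1 = (M_2 - M_1)/(6h_1) = -17/16. So S'(2) = -5/4.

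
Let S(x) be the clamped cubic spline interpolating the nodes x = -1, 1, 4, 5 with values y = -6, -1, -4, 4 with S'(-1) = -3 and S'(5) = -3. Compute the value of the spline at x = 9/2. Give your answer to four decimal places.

With M_i denoting the second derivative at x_i, h_i = 2, 3, 1, and Δ_i = (y_(i+1) − y_i)/h_i = 5/2, -1, 8:
  2·M_0 + 10·M_1 + 3·M_2 = 6(Δ_1 - Δ_0) = -21
  3·M_1 + 8·M_2 + 1·M_3 = 6(Δ_2 - Δ_1) = 54
Clamped end conditions give two more equations: 2h_0·M_0 + h_0·M_1 = 6(Δ_0 - S'(-1)) = 33 and h_2·M_2 + 2h_2·M_3 = 6(S'(5) - Δ_2) = -66.
Forward elimination and back-substitution give M_0 = 335/26, M_1 = -241/26, M_2 = 199/13, M_3 = -1057/26.
On [4, 5], S(x) = -4 + 503/52·(x - 4) + 199/26·(x - 4)² - 485/52·(x - 4)³.
With (x - 4) = 1/2: S(9/2) = 659/416.

1.5841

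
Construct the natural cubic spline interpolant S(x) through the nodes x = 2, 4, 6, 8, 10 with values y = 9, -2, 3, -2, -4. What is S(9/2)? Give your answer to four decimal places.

Write m_i for S''(x_i). With h_i = 2, 2, 2, 2 and divided differences Δ_i = -11/2, 5/2, -5/2, -1, the continuity of S' gives the tridiagonal system
  2·m_0 + 8·m_1 + 2·m_2 = 6(Δ_1 - Δ_0) = 48
  2·m_1 + 8·m_2 + 2·m_3 = 6(Δ_2 - Δ_1) = -30
  2·m_2 + 8·m_3 + 2·m_4 = 6(Δ_3 - Δ_2) = 9
Natural end conditions: m_0 = m_4 = 0.
Hence m_0 = 0, m_1 = 849/112, m_2 = -177/28, m_3 = 303/112, m_4 = 0.
On [4, 6], S(x) = -2 - 25/56·(x - 4) + 849/224·(x - 4)² - 519/448·(x - 4)³.
With (x - 4) = 1/2: S(9/2) = -5091/3584.

-1.4205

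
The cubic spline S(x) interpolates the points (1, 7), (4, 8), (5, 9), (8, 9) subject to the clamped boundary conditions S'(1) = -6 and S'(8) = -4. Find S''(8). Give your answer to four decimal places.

Write M_i for S''(x_i). With h_i = 3, 1, 3 and divided differences Δ_i = 1/3, 1, 0, the continuity of S' gives the tridiagonal system
  3·M_0 + 8·M_1 + 1·M_2 = 6(Δ_1 - Δ_0) = 4
  1·M_1 + 8·M_2 + 3·M_3 = 6(Δ_2 - Δ_1) = -6
Clamped end conditions give two more equations: 2h_0·M_0 + h_0·M_1 = 6(Δ_0 - S'(1)) = 38 and h_2·M_2 + 2h_2·M_3 = 6(S'(8) - Δ_2) = -24.
Forward elimination and back-substitution give M_0 = 1252/165, M_1 = -138/55, M_2 = 72/55, M_3 = -256/55.

-4.6545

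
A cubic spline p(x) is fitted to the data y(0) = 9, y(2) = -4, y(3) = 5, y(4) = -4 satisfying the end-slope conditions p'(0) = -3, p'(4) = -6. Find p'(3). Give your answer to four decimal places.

Put m_i = p'' at the i-th knot. Here h = (2, 1, 1) and Δ = (-13/2, 9, -9), so the interior equations h_(i-1)·m_(i-1) + 2(h_(i-1)+h_i)·m_i + h_i·m_(i+1) = 6(Δ_i − Δ_(i-1)) read
  2·m_0 + 6·m_1 + 1·m_2 = 6(Δ_1 - Δ_0) = 93
  1·m_1 + 4·m_2 + 1·m_3 = 6(Δ_2 - Δ_1) = -108
Clamped end conditions give two more equations: 2h_0·m_0 + h_0·m_1 = 6(Δ_0 - p'(0)) = -21 and h_2·m_2 + 2h_2·m_3 = 6(p'(4) - Δ_2) = 18.
Hence m_0 = -435/22, m_1 = 639/22, m_2 = -459/11, m_3 = 657/22.
On [3, 4], p'(x) = b_2 + 2c_2·(x - 3) + 3d_2·(x - 3)² with b_2 = Δ_2 - h_2(2m_2 + m_3)/6 = -3/44, c_2 = m_2/2 = -459/22, d_2 = (m_3 - m_2)/(6h_2) = 525/44. So p'(3) = -3/44.

-0.0682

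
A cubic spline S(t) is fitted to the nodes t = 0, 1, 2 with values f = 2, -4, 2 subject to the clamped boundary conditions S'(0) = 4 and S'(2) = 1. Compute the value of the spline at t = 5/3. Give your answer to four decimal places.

0.2037

Put σ_i = S'' at the i-th knot. Here h = (1, 1) and Δ = (-6, 6), so the interior equations h_(i-1)·σ_(i-1) + 2(h_(i-1)+h_i)·σ_i + h_i·σ_(i+1) = 6(Δ_i − Δ_(i-1)) read
  1·σ_0 + 4·σ_1 + 1·σ_2 = 6(Δ_1 - Δ_0) = 72
Clamped end conditions give two more equations: 2h_0·σ_0 + h_0·σ_1 = 6(Δ_0 - S'(0)) = -60 and h_1·σ_1 + 2h_1·σ_2 = 6(S'(2) - Δ_1) = -30.
Solving the tridiagonal system: σ_0 = -99/2, σ_1 = 39, σ_2 = -69/2.
On [1, 2], S(t) = -4 - 5/4·(t - 1) + 39/2·(t - 1)² - 49/4·(t - 1)³.
With (t - 1) = 2/3: S(5/3) = 11/54.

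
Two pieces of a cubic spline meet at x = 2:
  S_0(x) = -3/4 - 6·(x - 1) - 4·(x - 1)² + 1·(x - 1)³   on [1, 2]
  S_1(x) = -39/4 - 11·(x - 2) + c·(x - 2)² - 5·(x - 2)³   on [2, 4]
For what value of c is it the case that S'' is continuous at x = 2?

-1

S_0''(x) = -8 + 6·(x - 1), so S_0''(2) = -2. On the right, S_1''(2) = 2c, so c = -1.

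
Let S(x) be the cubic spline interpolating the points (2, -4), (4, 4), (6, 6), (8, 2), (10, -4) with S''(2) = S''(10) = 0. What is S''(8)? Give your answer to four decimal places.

-0.3214

With M_i denoting the second derivative at x_i, h_i = 2, 2, 2, 2, and Δ_i = (y_(i+1) − y_i)/h_i = 4, 1, -2, -3:
  2·M_0 + 8·M_1 + 2·M_2 = 6(Δ_1 - Δ_0) = -18
  2·M_1 + 8·M_2 + 2·M_3 = 6(Δ_2 - Δ_1) = -18
  2·M_2 + 8·M_3 + 2·M_4 = 6(Δ_3 - Δ_2) = -6
Natural end conditions: M_0 = M_4 = 0.
Hence M_0 = 0, M_1 = -51/28, M_2 = -12/7, M_3 = -9/28, M_4 = 0.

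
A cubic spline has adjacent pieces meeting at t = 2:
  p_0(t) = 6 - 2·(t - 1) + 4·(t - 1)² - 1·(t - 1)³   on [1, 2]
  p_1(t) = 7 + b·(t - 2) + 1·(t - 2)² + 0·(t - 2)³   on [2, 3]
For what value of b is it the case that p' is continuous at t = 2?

p_0'(t) = -2 + 8·(t - 1) - 3·(t - 1)², so p_0'(2) = 3. On the right, p_1'(2) = b, so b = 3.

3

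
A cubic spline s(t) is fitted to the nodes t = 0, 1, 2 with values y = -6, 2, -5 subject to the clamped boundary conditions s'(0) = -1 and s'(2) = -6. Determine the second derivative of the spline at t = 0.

With M_i denoting the second derivative at x_i, h_i = 1, 1, and Δ_i = (y_(i+1) − y_i)/h_i = 8, -7:
  1·M_0 + 4·M_1 + 1·M_2 = 6(Δ_1 - Δ_0) = -90
Clamped end conditions give two more equations: 2h_0·M_0 + h_0·M_1 = 6(Δ_0 - s'(0)) = 54 and h_1·M_1 + 2h_1·M_2 = 6(s'(2) - Δ_1) = 6.
Hence M_0 = 47, M_1 = -40, M_2 = 23.

47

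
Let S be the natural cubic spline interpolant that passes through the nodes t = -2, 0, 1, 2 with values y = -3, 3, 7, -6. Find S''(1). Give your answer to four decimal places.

-26.8696

Put M_i = S'' at the i-th knot. Here h = (2, 1, 1) and Δ = (3, 4, -13), so the interior equations h_(i-1)·M_(i-1) + 2(h_(i-1)+h_i)·M_i + h_i·M_(i+1) = 6(Δ_i − Δ_(i-1)) read
  2·M_0 + 6·M_1 + 1·M_2 = 6(Δ_1 - Δ_0) = 6
  1·M_1 + 4·M_2 + 1·M_3 = 6(Δ_2 - Δ_1) = -102
Natural end conditions: M_0 = M_3 = 0.
Forward elimination and back-substitution give M_0 = 0, M_1 = 126/23, M_2 = -618/23, M_3 = 0.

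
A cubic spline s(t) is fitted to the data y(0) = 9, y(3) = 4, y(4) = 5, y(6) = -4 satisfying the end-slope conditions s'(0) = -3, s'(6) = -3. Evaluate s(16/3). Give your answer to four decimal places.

-0.9541

Write m_i for s''(x_i). With h_i = 3, 1, 2 and divided differences Δ_i = -5/3, 1, -9/2, the continuity of s' gives the tridiagonal system
  3·m_0 + 8·m_1 + 1·m_2 = 6(Δ_1 - Δ_0) = 16
  1·m_1 + 6·m_2 + 2·m_3 = 6(Δ_2 - Δ_1) = -33
Clamped end conditions give two more equations: 2h_0·m_0 + h_0·m_1 = 6(Δ_0 - s'(0)) = 8 and h_2·m_2 + 2h_2·m_3 = 6(s'(6) - Δ_2) = 9.
Solving: m_0 = -3/14, m_1 = 65/21, m_2 = -341/42, m_3 = 265/42.
On [4, 6], s(t) = 5 - 25/21·(t - 4) - 341/84·(t - 4)² + 101/84·(t - 4)³.
With (t - 4) = 4/3: s(16/3) = -541/567.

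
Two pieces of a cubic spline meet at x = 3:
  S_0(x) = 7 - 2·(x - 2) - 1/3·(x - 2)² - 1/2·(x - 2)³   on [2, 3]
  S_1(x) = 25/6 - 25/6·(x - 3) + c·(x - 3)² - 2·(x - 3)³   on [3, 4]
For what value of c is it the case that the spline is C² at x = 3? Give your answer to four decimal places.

-1.8333

S_0''(x) = -2/3 - 3·(x - 2), so S_0''(3) = -11/3. On the right, S_1''(3) = 2c, so c = -11/6.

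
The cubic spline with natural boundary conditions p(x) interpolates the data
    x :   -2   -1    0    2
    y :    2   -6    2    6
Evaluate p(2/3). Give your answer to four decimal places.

5.9098

Write M_i for p''(x_i). With h_i = 1, 1, 2 and divided differences Δ_i = -8, 8, 2, the continuity of p' gives the tridiagonal system
  1·M_0 + 4·M_1 + 1·M_2 = 6(Δ_1 - Δ_0) = 96
  1·M_1 + 6·M_2 + 2·M_3 = 6(Δ_2 - Δ_1) = -36
Natural end conditions: M_0 = M_3 = 0.
Solving the tridiagonal system: M_0 = 0, M_1 = 612/23, M_2 = -240/23, M_3 = 0.
On [0, 2], p(x) = 2 + 206/23·x - 120/23·x² + 20/23·x³.
With x = 2/3: p(2/3) = 3670/621.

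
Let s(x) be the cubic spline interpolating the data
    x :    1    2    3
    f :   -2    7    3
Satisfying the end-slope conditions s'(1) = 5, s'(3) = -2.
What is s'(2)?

With m_i denoting the second derivative at x_i, h_i = 1, 1, and Δ_i = (y_(i+1) − y_i)/h_i = 9, -4:
  1·m_0 + 4·m_1 + 1·m_2 = 6(Δ_1 - Δ_0) = -78
Clamped end conditions give two more equations: 2h_0·m_0 + h_0·m_1 = 6(Δ_0 - s'(1)) = 24 and h_1·m_1 + 2h_1·m_2 = 6(s'(3) - Δ_1) = 12.
Solving: m_0 = 28, m_1 = -32, m_2 = 22.
On [2, 3], s'(x) = b_1 + 2c_1·(x - 2) + 3d_1·(x - 2)² with b_1 = Δ_1 - h_1(2m_1 + m_2)/6 = 3, c_1 = m_1/2 = -16, d_1 = (m_2 - m_1)/(6h_1) = 9. So s'(2) = 3.

3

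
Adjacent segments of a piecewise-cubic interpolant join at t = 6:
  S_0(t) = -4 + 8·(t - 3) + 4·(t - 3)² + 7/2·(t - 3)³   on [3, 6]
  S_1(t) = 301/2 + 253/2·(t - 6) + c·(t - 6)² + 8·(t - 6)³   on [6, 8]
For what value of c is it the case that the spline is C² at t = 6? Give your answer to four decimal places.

S_0''(t) = 8 + 21·(t - 3), so S_0''(6) = 71. On the right, S_1''(6) = 2c, so c = 71/2.

35.5000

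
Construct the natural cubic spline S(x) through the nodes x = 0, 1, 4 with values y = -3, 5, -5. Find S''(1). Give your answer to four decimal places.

Put σ_i = S'' at the i-th knot. Here h = (1, 3) and Δ = (8, -10/3), so the interior equations h_(i-1)·σ_(i-1) + 2(h_(i-1)+h_i)·σ_i + h_i·σ_(i+1) = 6(Δ_i − Δ_(i-1)) read
  1·σ_0 + 8·σ_1 + 3·σ_2 = 6(Δ_1 - Δ_0) = -68
Natural end conditions: σ_0 = σ_2 = 0.
Solving: σ_0 = 0, σ_1 = -17/2, σ_2 = 0.

-8.5000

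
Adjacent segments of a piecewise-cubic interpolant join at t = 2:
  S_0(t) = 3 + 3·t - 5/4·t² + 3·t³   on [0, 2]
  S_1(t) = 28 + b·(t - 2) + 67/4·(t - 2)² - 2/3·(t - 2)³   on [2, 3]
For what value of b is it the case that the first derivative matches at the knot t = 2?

S_0'(t) = 3 - 5/2·t + 9·t², so S_0'(2) = 34. On the right, S_1'(2) = b, so b = 34.

34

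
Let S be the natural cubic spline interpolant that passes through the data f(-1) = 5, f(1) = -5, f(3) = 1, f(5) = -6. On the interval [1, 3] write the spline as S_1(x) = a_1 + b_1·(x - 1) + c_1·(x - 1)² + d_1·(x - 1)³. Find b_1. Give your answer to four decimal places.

0.1333

With M_i denoting the second derivative at x_i, h_i = 2, 2, 2, and Δ_i = (y_(i+1) − y_i)/h_i = -5, 3, -7/2:
  2·M_0 + 8·M_1 + 2·M_2 = 6(Δ_1 - Δ_0) = 48
  2·M_1 + 8·M_2 + 2·M_3 = 6(Δ_2 - Δ_1) = -39
Natural end conditions: M_0 = M_3 = 0.
Solving the tridiagonal system: M_0 = 0, M_1 = 77/10, M_2 = -34/5, M_3 = 0.
On [1, 3], with S_1(x) = a_1 + b_1·(x - 1) + c_1·(x - 1)² + d_1·(x - 1)³: c_1 = M_1/2 = 77/20, d_1 = (M_2 - M_1)/(6h_1) = -29/24, b_1 = Δ_1 - h_1(2M_1 + M_2)/6 = 2/15.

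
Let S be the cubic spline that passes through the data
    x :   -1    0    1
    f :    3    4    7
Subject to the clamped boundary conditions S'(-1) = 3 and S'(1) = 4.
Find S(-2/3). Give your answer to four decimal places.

Put m_i = S'' at the i-th knot. Here h = (1, 1) and Δ = (1, 3), so the interior equations h_(i-1)·m_(i-1) + 2(h_(i-1)+h_i)·m_i + h_i·m_(i+1) = 6(Δ_i − Δ_(i-1)) read
  1·m_0 + 4·m_1 + 1·m_2 = 6(Δ_1 - Δ_0) = 12
Clamped end conditions give two more equations: 2h_0·m_0 + h_0·m_1 = 6(Δ_0 - S'(-1)) = -12 and h_1·m_1 + 2h_1·m_2 = 6(S'(1) - Δ_1) = 6.
Forward elimination and back-substitution give m_0 = -17/2, m_1 = 5, m_2 = 1/2.
On [-1, 0], S(x) = 3 + 3·(x + 1) - 17/4·(x + 1)² + 9/4·(x + 1)³.
With (x + 1) = 1/3: S(-2/3) = 65/18.

3.6111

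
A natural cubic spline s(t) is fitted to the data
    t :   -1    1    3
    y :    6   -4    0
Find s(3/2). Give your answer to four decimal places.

Let m_i = s''(x_i). Step sizes h_i = 2, 2; slopes of the chords Δ_i = (y_(i+1) - y_i)/h_i = -5, 2.
  2·m_0 + 8·m_1 + 2·m_2 = 6(Δ_1 - Δ_0) = 42
Natural end conditions: m_0 = m_2 = 0.
Solving the tridiagonal system: m_0 = 0, m_1 = 21/4, m_2 = 0.
On [1, 3], s(t) = -4 - 3/2·(t - 1) + 21/8·(t - 1)² - 7/16·(t - 1)³.
With (t - 1) = 1/2: s(3/2) = -531/128.

-4.1484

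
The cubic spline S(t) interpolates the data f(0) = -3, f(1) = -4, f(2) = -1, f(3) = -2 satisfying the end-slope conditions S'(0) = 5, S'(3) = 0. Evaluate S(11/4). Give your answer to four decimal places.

Write m_i for S''(x_i). With h_i = 1, 1, 1 and divided differences Δ_i = -1, 3, -1, the continuity of S' gives the tridiagonal system
  1·m_0 + 4·m_1 + 1·m_2 = 6(Δ_1 - Δ_0) = 24
  1·m_1 + 4·m_2 + 1·m_3 = 6(Δ_2 - Δ_1) = -24
Clamped end conditions give two more equations: 2h_0·m_0 + h_0·m_1 = 6(Δ_0 - S'(0)) = -36 and h_2·m_2 + 2h_2·m_3 = 6(S'(3) - Δ_2) = 6.
Solving: m_0 = -386/15, m_1 = 232/15, m_2 = -182/15, m_3 = 136/15.
On [2, 3], S(t) = -1 + 23/15·(t - 2) - 91/15·(t - 2)² + 53/15·(t - 2)³.
With (t - 2) = 3/4: S(11/4) = -567/320.

-1.7719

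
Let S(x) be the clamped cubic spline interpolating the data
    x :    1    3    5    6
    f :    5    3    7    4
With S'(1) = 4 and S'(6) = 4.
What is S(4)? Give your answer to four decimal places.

Let M_i = S''(x_i). Step sizes h_i = 2, 2, 1; slopes of the chords Δ_i = (y_(i+1) - y_i)/h_i = -1, 2, -3.
  2·M_0 + 8·M_1 + 2·M_2 = 6(Δ_1 - Δ_0) = 18
  2·M_1 + 6·M_2 + 1·M_3 = 6(Δ_2 - Δ_1) = -30
Clamped end conditions give two more equations: 2h_0·M_0 + h_0·M_1 = 6(Δ_0 - S'(1)) = -30 and h_2·M_2 + 2h_2·M_3 = 6(S'(6) - Δ_2) = 42.
Forward elimination and back-substitution give M_0 = -267/23, M_1 = 189/23, M_2 = -282/23, M_3 = 624/23.
On [3, 5], S(x) = 3 + 14/23·(x - 3) + 189/46·(x - 3)² - 157/92·(x - 3)³.
With (x - 3) = 1: S(4) = 553/92.

6.0109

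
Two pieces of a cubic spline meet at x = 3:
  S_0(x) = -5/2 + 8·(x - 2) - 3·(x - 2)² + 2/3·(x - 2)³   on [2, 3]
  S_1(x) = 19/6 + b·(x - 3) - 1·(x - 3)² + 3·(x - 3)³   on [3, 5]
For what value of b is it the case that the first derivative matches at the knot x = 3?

4

S_0'(x) = 8 - 6·(x - 2) + 2·(x - 2)², so S_0'(3) = 4. On the right, S_1'(3) = b, so b = 4.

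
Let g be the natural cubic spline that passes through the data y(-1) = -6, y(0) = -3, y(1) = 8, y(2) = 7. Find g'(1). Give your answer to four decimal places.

With σ_i denoting the second derivative at x_i, h_i = 1, 1, 1, and Δ_i = (y_(i+1) − y_i)/h_i = 3, 11, -1:
  1·σ_0 + 4·σ_1 + 1·σ_2 = 6(Δ_1 - Δ_0) = 48
  1·σ_1 + 4·σ_2 + 1·σ_3 = 6(Δ_2 - Δ_1) = -72
Natural end conditions: σ_0 = σ_3 = 0.
Hence σ_0 = 0, σ_1 = 88/5, σ_2 = -112/5, σ_3 = 0.
On [1, 2], g'(t) = b_2 + 2c_2·(t - 1) + 3d_2·(t - 1)² with b_2 = Δ_2 - h_2(2σ_2 + σ_3)/6 = 97/15, c_2 = σ_2/2 = -56/5, d_2 = (σ_3 - σ_2)/(6h_2) = 56/15. So g'(1) = 97/15.

6.4667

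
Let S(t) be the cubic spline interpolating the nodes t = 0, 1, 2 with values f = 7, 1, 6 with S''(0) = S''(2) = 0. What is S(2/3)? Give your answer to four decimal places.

1.9815

With M_i denoting the second derivative at x_i, h_i = 1, 1, and Δ_i = (y_(i+1) − y_i)/h_i = -6, 5:
  1·M_0 + 4·M_1 + 1·M_2 = 6(Δ_1 - Δ_0) = 66
Natural end conditions: M_0 = M_2 = 0.
Solving: M_0 = 0, M_1 = 33/2, M_2 = 0.
On [0, 1], S(t) = 7 - 35/4·t + 0·t² + 11/4·t³.
With t = 2/3: S(2/3) = 107/54.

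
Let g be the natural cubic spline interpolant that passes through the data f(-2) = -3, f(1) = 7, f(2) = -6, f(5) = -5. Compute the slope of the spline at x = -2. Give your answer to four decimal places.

Write σ_i for g''(x_i). With h_i = 3, 1, 3 and divided differences Δ_i = 10/3, -13, 1/3, the continuity of g' gives the tridiagonal system
  3·σ_0 + 8·σ_1 + 1·σ_2 = 6(Δ_1 - Δ_0) = -98
  1·σ_1 + 8·σ_2 + 3·σ_3 = 6(Δ_2 - Δ_1) = 80
Natural end conditions: σ_0 = σ_3 = 0.
Solving: σ_0 = 0, σ_1 = -96/7, σ_2 = 82/7, σ_3 = 0.
On [-2, 1], g'(x) = b_0 + 2c_0·(x + 2) + 3d_0·(x + 2)² with b_0 = Δ_0 - h_0(2σ_0 + σ_1)/6 = 214/21, c_0 = σ_0/2 = 0, d_0 = (σ_1 - σ_0)/(6h_0) = -16/21. So g'(-2) = 214/21.

10.1905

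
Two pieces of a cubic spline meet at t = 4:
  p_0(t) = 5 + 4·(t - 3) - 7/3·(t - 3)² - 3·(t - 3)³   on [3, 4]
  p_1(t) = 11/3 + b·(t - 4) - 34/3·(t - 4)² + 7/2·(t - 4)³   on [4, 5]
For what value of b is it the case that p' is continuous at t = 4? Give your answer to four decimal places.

-9.6667

p_0'(t) = 4 - 14/3·(t - 3) - 9·(t - 3)², so p_0'(4) = -29/3. On the right, p_1'(4) = b, so b = -29/3.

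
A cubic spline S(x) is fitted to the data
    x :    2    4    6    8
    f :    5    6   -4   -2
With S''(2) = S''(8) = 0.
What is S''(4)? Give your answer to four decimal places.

-5.6000

Write m_i for S''(x_i). With h_i = 2, 2, 2 and divided differences Δ_i = 1/2, -5, 1, the continuity of S' gives the tridiagonal system
  2·m_0 + 8·m_1 + 2·m_2 = 6(Δ_1 - Δ_0) = -33
  2·m_1 + 8·m_2 + 2·m_3 = 6(Δ_2 - Δ_1) = 36
Natural end conditions: m_0 = m_3 = 0.
Solving the tridiagonal system: m_0 = 0, m_1 = -28/5, m_2 = 59/10, m_3 = 0.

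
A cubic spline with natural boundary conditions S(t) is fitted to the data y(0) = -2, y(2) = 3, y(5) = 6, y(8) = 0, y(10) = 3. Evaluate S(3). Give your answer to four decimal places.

5.0882

Write m_i for S''(x_i). With h_i = 2, 3, 3, 2 and divided differences Δ_i = 5/2, 1, -2, 3/2, the continuity of S' gives the tridiagonal system
  2·m_0 + 10·m_1 + 3·m_2 = 6(Δ_1 - Δ_0) = -9
  3·m_1 + 12·m_2 + 3·m_3 = 6(Δ_2 - Δ_1) = -18
  3·m_2 + 10·m_3 + 2·m_4 = 6(Δ_3 - Δ_2) = 21
Natural end conditions: m_0 = m_4 = 0.
Solving: m_0 = 0, m_1 = -9/34, m_2 = -36/17, m_3 = 93/34, m_4 = 0.
On [2, 5], S(t) = 3 + 79/34·(t - 2) - 9/68·(t - 2)² - 7/68·(t - 2)³.
With (t - 2) = 1: S(3) = 173/34.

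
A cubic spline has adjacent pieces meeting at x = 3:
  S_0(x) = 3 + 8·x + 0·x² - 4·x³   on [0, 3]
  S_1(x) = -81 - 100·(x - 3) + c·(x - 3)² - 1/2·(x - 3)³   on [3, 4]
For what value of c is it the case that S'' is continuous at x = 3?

S_0''(x) = 0 - 24·x, so S_0''(3) = -72. On the right, S_1''(3) = 2c, so c = -36.

-36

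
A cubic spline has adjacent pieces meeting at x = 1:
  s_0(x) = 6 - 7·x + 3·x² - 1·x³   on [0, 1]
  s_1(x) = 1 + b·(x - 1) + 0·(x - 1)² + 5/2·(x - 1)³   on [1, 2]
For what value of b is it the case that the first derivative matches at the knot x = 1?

s_0'(x) = -7 + 6·x - 3·x², so s_0'(1) = -4. On the right, s_1'(1) = b, so b = -4.

-4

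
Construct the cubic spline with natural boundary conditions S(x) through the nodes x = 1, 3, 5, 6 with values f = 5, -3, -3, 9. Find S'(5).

8

Put σ_i = S'' at the i-th knot. Here h = (2, 2, 1) and Δ = (-4, 0, 12), so the interior equations h_(i-1)·σ_(i-1) + 2(h_(i-1)+h_i)·σ_i + h_i·σ_(i+1) = 6(Δ_i − Δ_(i-1)) read
  2·σ_0 + 8·σ_1 + 2·σ_2 = 6(Δ_1 - Δ_0) = 24
  2·σ_1 + 6·σ_2 + 1·σ_3 = 6(Δ_2 - Δ_1) = 72
Natural end conditions: σ_0 = σ_3 = 0.
Hence σ_0 = 0, σ_1 = 0, σ_2 = 12, σ_3 = 0.
On [5, 6], S'(x) = b_2 + 2c_2·(x - 5) + 3d_2·(x - 5)² with b_2 = Δ_2 - h_2(2σ_2 + σ_3)/6 = 8, c_2 = σ_2/2 = 6, d_2 = (σ_3 - σ_2)/(6h_2) = -2. So S'(5) = 8.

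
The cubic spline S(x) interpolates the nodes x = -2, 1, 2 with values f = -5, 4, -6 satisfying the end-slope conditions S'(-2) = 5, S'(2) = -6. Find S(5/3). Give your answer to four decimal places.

-3.1481

Put M_i = S'' at the i-th knot. Here h = (3, 1) and Δ = (3, -10), so the interior equations h_(i-1)·M_(i-1) + 2(h_(i-1)+h_i)·M_i + h_i·M_(i+1) = 6(Δ_i − Δ_(i-1)) read
  3·M_0 + 8·M_1 + 1·M_2 = 6(Δ_1 - Δ_0) = -78
Clamped end conditions give two more equations: 2h_0·M_0 + h_0·M_1 = 6(Δ_0 - S'(-2)) = -12 and h_1·M_1 + 2h_1·M_2 = 6(S'(2) - Δ_1) = 24.
Hence M_0 = 5, M_1 = -14, M_2 = 19.
On [1, 2], S(x) = 4 - 17/2·(x - 1) - 7·(x - 1)² + 11/2·(x - 1)³.
With (x - 1) = 2/3: S(5/3) = -85/27.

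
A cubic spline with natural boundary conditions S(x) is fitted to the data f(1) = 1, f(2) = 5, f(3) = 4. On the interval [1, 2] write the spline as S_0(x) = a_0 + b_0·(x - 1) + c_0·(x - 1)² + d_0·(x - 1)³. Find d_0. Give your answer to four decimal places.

-1.2500

With M_i denoting the second derivative at x_i, h_i = 1, 1, and Δ_i = (y_(i+1) − y_i)/h_i = 4, -1:
  1·M_0 + 4·M_1 + 1·M_2 = 6(Δ_1 - Δ_0) = -30
Natural end conditions: M_0 = M_2 = 0.
Forward elimination and back-substitution give M_0 = 0, M_1 = -15/2, M_2 = 0.
On [1, 2], with S_0(x) = a_0 + b_0·(x - 1) + c_0·(x - 1)² + d_0·(x - 1)³: c_0 = M_0/2 = 0, d_0 = (M_1 - M_0)/(6h_0) = -5/4, b_0 = Δ_0 - h_0(2M_0 + M_1)/6 = 21/4.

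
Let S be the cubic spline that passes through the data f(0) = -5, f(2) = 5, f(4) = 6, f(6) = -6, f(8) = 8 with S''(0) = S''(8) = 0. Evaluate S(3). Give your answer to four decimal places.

Put M_i = S'' at the i-th knot. Here h = (2, 2, 2, 2) and Δ = (5, 1/2, -6, 7), so the interior equations h_(i-1)·M_(i-1) + 2(h_(i-1)+h_i)·M_i + h_i·M_(i+1) = 6(Δ_i − Δ_(i-1)) read
  2·M_0 + 8·M_1 + 2·M_2 = 6(Δ_1 - Δ_0) = -27
  2·M_1 + 8·M_2 + 2·M_3 = 6(Δ_2 - Δ_1) = -39
  2·M_2 + 8·M_3 + 2·M_4 = 6(Δ_3 - Δ_2) = 78
Natural end conditions: M_0 = M_4 = 0.
Solving: M_0 = 0, M_1 = -171/112, M_2 = -207/28, M_3 = 1299/112, M_4 = 0.
On [2, 4], S(t) = 5 + 223/56·(t - 2) - 171/224·(t - 2)² - 219/448·(t - 2)³.
With (t - 2) = 1: S(3) = 3463/448.

7.7299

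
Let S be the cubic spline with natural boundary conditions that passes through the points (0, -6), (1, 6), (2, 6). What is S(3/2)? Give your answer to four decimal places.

Put m_i = S'' at the i-th knot. Here h = (1, 1) and Δ = (12, 0), so the interior equations h_(i-1)·m_(i-1) + 2(h_(i-1)+h_i)·m_i + h_i·m_(i+1) = 6(Δ_i − Δ_(i-1)) read
  1·m_0 + 4·m_1 + 1·m_2 = 6(Δ_1 - Δ_0) = -72
Natural end conditions: m_0 = m_2 = 0.
Forward elimination and back-substitution give m_0 = 0, m_1 = -18, m_2 = 0.
On [1, 2], S(x) = 6 + 6·(x - 1) - 9·(x - 1)² + 3·(x - 1)³.
With (x - 1) = 1/2: S(3/2) = 57/8.

7.1250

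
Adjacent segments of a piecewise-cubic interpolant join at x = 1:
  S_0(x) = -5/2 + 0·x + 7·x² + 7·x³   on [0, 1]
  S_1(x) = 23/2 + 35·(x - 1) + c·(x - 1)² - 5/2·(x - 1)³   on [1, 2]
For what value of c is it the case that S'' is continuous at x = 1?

28

S_0''(x) = 14 + 42·x, so S_0''(1) = 56. On the right, S_1''(1) = 2c, so c = 28.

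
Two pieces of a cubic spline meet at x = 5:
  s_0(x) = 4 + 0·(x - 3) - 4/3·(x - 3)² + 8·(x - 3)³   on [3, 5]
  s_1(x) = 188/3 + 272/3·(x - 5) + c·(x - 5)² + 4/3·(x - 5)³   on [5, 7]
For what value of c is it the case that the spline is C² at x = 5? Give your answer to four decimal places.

s_0''(x) = -8/3 + 48·(x - 3), so s_0''(5) = 280/3. On the right, s_1''(5) = 2c, so c = 140/3.

46.6667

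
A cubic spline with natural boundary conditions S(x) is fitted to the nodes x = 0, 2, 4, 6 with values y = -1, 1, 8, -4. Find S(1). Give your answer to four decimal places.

Let M_i = S''(x_i). Step sizes h_i = 2, 2, 2; slopes of the chords Δ_i = (y_(i+1) - y_i)/h_i = 1, 7/2, -6.
  2·M_0 + 8·M_1 + 2·M_2 = 6(Δ_1 - Δ_0) = 15
  2·M_1 + 8·M_2 + 2·M_3 = 6(Δ_2 - Δ_1) = -57
Natural end conditions: M_0 = M_3 = 0.
Forward elimination and back-substitution give M_0 = 0, M_1 = 39/10, M_2 = -81/10, M_3 = 0.
On [0, 2], S(x) = -1 - 3/10·x + 0·x² + 13/40·x³.
With x = 1: S(1) = -39/40.

-0.9750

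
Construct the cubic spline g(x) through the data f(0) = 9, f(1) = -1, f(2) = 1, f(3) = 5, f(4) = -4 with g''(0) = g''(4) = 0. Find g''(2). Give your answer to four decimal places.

3.8571

Let M_i = g''(x_i). Step sizes h_i = 1, 1, 1, 1; slopes of the chords Δ_i = (y_(i+1) - y_i)/h_i = -10, 2, 4, -9.
  1·M_0 + 4·M_1 + 1·M_2 = 6(Δ_1 - Δ_0) = 72
  1·M_1 + 4·M_2 + 1·M_3 = 6(Δ_2 - Δ_1) = 12
  1·M_2 + 4·M_3 + 1·M_4 = 6(Δ_3 - Δ_2) = -78
Natural end conditions: M_0 = M_4 = 0.
Solving the tridiagonal system: M_0 = 0, M_1 = 477/28, M_2 = 27/7, M_3 = -573/28, M_4 = 0.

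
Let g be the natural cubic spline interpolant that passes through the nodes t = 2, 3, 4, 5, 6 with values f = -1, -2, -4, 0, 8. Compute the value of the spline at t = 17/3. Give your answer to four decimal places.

Write M_i for g''(x_i). With h_i = 1, 1, 1, 1 and divided differences Δ_i = -1, -2, 4, 8, the continuity of g' gives the tridiagonal system
  1·M_0 + 4·M_1 + 1·M_2 = 6(Δ_1 - Δ_0) = -6
  1·M_1 + 4·M_2 + 1·M_3 = 6(Δ_2 - Δ_1) = 36
  1·M_2 + 4·M_3 + 1·M_4 = 6(Δ_3 - Δ_2) = 24
Natural end conditions: M_0 = M_4 = 0.
Forward elimination and back-substitution give M_0 = 0, M_1 = -15/4, M_2 = 9, M_3 = 15/4, M_4 = 0.
On [5, 6], g(t) = 0 + 27/4·(t - 5) + 15/8·(t - 5)² - 5/8·(t - 5)³.
With (t - 5) = 2/3: g(17/3) = 139/27.

5.1481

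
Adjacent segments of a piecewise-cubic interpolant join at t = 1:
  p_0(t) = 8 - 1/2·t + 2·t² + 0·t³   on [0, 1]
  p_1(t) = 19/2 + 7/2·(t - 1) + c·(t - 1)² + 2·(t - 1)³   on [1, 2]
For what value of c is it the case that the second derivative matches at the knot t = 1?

p_0''(t) = 4 + 0·t, so p_0''(1) = 4. On the right, p_1''(1) = 2c, so c = 2.

2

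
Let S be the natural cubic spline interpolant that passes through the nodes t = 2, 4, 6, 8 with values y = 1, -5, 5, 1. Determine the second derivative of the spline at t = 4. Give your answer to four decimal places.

Put m_i = S'' at the i-th knot. Here h = (2, 2, 2) and Δ = (-3, 5, -2), so the interior equations h_(i-1)·m_(i-1) + 2(h_(i-1)+h_i)·m_i + h_i·m_(i+1) = 6(Δ_i − Δ_(i-1)) read
  2·m_0 + 8·m_1 + 2·m_2 = 6(Δ_1 - Δ_0) = 48
  2·m_1 + 8·m_2 + 2·m_3 = 6(Δ_2 - Δ_1) = -42
Natural end conditions: m_0 = m_3 = 0.
Solving the tridiagonal system: m_0 = 0, m_1 = 39/5, m_2 = -36/5, m_3 = 0.

7.8000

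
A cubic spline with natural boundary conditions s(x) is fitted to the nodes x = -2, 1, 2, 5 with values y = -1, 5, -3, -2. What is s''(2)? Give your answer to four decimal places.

Let m_i = s''(x_i). Step sizes h_i = 3, 1, 3; slopes of the chords Δ_i = (y_(i+1) - y_i)/h_i = 2, -8, 1/3.
  3·m_0 + 8·m_1 + 1·m_2 = 6(Δ_1 - Δ_0) = -60
  1·m_1 + 8·m_2 + 3·m_3 = 6(Δ_2 - Δ_1) = 50
Natural end conditions: m_0 = m_3 = 0.
Solving the tridiagonal system: m_0 = 0, m_1 = -530/63, m_2 = 460/63, m_3 = 0.

7.3016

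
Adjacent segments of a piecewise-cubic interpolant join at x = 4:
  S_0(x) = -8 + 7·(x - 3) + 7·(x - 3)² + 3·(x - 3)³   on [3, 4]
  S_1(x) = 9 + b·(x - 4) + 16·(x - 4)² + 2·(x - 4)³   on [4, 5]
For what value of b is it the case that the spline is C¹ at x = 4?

S_0'(x) = 7 + 14·(x - 3) + 9·(x - 3)², so S_0'(4) = 30. On the right, S_1'(4) = b, so b = 30.

30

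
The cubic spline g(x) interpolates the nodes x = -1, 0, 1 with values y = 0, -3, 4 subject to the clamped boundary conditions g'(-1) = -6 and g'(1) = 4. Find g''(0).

With M_i denoting the second derivative at x_i, h_i = 1, 1, and Δ_i = (y_(i+1) − y_i)/h_i = -3, 7:
  1·M_0 + 4·M_1 + 1·M_2 = 6(Δ_1 - Δ_0) = 60
Clamped end conditions give two more equations: 2h_0·M_0 + h_0·M_1 = 6(Δ_0 - g'(-1)) = 18 and h_1·M_1 + 2h_1·M_2 = 6(g'(1) - Δ_1) = -18.
Forward elimination and back-substitution give M_0 = -1, M_1 = 20, M_2 = -19.

20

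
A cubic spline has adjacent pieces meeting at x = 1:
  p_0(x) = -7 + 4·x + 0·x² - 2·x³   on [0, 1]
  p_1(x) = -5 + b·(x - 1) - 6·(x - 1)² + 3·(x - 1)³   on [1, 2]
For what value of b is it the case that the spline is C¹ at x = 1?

p_0'(x) = 4 + 0·x - 6·x², so p_0'(1) = -2. On the right, p_1'(1) = b, so b = -2.

-2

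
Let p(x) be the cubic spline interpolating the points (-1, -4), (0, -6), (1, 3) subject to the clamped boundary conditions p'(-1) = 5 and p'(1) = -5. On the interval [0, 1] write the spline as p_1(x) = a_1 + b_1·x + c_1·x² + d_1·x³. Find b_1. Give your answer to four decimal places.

With M_i denoting the second derivative at x_i, h_i = 1, 1, and Δ_i = (y_(i+1) − y_i)/h_i = -2, 9:
  1·M_0 + 4·M_1 + 1·M_2 = 6(Δ_1 - Δ_0) = 66
Clamped end conditions give two more equations: 2h_0·M_0 + h_0·M_1 = 6(Δ_0 - p'(-1)) = -42 and h_1·M_1 + 2h_1·M_2 = 6(p'(1) - Δ_1) = -84.
Solving: M_0 = -85/2, M_1 = 43, M_2 = -127/2.
On [0, 1], with p_1(x) = a_1 + b_1·x + c_1·x² + d_1·x³: c_1 = M_1/2 = 43/2, d_1 = (M_2 - M_1)/(6h_1) = -71/4, b_1 = Δ_1 - h_1(2M_1 + M_2)/6 = 21/4.

5.2500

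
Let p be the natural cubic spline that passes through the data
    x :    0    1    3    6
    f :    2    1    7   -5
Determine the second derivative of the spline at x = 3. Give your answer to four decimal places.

With M_i denoting the second derivative at x_i, h_i = 1, 2, 3, and Δ_i = (y_(i+1) − y_i)/h_i = -1, 3, -4:
  1·M_0 + 6·M_1 + 2·M_2 = 6(Δ_1 - Δ_0) = 24
  2·M_1 + 10·M_2 + 3·M_3 = 6(Δ_2 - Δ_1) = -42
Natural end conditions: M_0 = M_3 = 0.
Hence M_0 = 0, M_1 = 81/14, M_2 = -75/14, M_3 = 0.

-5.3571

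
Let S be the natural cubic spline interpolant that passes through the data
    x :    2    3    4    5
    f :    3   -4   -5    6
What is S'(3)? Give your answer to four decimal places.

Let σ_i = S''(x_i). Step sizes h_i = 1, 1, 1; slopes of the chords Δ_i = (y_(i+1) - y_i)/h_i = -7, -1, 11.
  1·σ_0 + 4·σ_1 + 1·σ_2 = 6(Δ_1 - Δ_0) = 36
  1·σ_1 + 4·σ_2 + 1·σ_3 = 6(Δ_2 - Δ_1) = 72
Natural end conditions: σ_0 = σ_3 = 0.
Hence σ_0 = 0, σ_1 = 24/5, σ_2 = 84/5, σ_3 = 0.
On [3, 4], S'(x) = b_1 + 2c_1·(x - 3) + 3d_1·(x - 3)² with b_1 = Δ_1 - h_1(2σ_1 + σ_2)/6 = -27/5, c_1 = σ_1/2 = 12/5, d_1 = (σ_2 - σ_1)/(6h_1) = 2. So S'(3) = -27/5.

-5.4000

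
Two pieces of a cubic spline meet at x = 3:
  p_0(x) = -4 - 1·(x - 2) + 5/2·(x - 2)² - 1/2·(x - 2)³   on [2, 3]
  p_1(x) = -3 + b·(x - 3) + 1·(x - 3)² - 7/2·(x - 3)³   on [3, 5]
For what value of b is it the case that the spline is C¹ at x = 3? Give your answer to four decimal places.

p_0'(x) = -1 + 5·(x - 2) - 3/2·(x - 2)², so p_0'(3) = 5/2. On the right, p_1'(3) = b, so b = 5/2.

2.5000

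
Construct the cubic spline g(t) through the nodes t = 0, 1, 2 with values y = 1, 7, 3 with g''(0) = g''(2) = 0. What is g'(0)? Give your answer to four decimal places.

With m_i denoting the second derivative at x_i, h_i = 1, 1, and Δ_i = (y_(i+1) − y_i)/h_i = 6, -4:
  1·m_0 + 4·m_1 + 1·m_2 = 6(Δ_1 - Δ_0) = -60
Natural end conditions: m_0 = m_2 = 0.
Forward elimination and back-substitution give m_0 = 0, m_1 = -15, m_2 = 0.
On [0, 1], g'(t) = b_0 + 2c_0·t + 3d_0·t² with b_0 = Δ_0 - h_0(2m_0 + m_1)/6 = 17/2, c_0 = m_0/2 = 0, d_0 = (m_1 - m_0)/(6h_0) = -5/2. So g'(0) = 17/2.

8.5000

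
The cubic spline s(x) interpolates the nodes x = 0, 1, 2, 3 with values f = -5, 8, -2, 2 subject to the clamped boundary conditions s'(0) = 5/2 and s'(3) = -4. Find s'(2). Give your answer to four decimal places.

-4.1667

Put M_i = s'' at the i-th knot. Here h = (1, 1, 1) and Δ = (13, -10, 4), so the interior equations h_(i-1)·M_(i-1) + 2(h_(i-1)+h_i)·M_i + h_i·M_(i+1) = 6(Δ_i − Δ_(i-1)) read
  1·M_0 + 4·M_1 + 1·M_2 = 6(Δ_1 - Δ_0) = -138
  1·M_1 + 4·M_2 + 1·M_3 = 6(Δ_2 - Δ_1) = 84
Clamped end conditions give two more equations: 2h_0·M_0 + h_0·M_1 = 6(Δ_0 - s'(0)) = 63 and h_2·M_2 + 2h_2·M_3 = 6(s'(3) - Δ_2) = -48.
Hence M_0 = 188/3, M_1 = -187/3, M_2 = 146/3, M_3 = -145/3.
On [2, 3], s'(x) = b_2 + 2c_2·(x - 2) + 3d_2·(x - 2)² with b_2 = Δ_2 - h_2(2M_2 + M_3)/6 = -25/6, c_2 = M_2/2 = 73/3, d_2 = (M_3 - M_2)/(6h_2) = -97/6. So s'(2) = -25/6.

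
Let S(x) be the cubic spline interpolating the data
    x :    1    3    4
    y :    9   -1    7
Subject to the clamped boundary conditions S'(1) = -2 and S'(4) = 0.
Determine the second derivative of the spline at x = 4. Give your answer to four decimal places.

-36.3333

With σ_i denoting the second derivative at x_i, h_i = 2, 1, and Δ_i = (y_(i+1) − y_i)/h_i = -5, 8:
  2·σ_0 + 6·σ_1 + 1·σ_2 = 6(Δ_1 - Δ_0) = 78
Clamped end conditions give two more equations: 2h_0·σ_0 + h_0·σ_1 = 6(Δ_0 - S'(1)) = -18 and h_1·σ_1 + 2h_1·σ_2 = 6(S'(4) - Δ_1) = -48.
Solving: σ_0 = -101/6, σ_1 = 74/3, σ_2 = -109/3.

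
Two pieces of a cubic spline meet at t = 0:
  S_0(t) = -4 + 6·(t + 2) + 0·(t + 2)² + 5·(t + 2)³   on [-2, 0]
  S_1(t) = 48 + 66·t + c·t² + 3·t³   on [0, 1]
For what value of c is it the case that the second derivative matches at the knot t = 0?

30

S_0''(t) = 0 + 30·(t + 2), so S_0''(0) = 60. On the right, S_1''(0) = 2c, so c = 30.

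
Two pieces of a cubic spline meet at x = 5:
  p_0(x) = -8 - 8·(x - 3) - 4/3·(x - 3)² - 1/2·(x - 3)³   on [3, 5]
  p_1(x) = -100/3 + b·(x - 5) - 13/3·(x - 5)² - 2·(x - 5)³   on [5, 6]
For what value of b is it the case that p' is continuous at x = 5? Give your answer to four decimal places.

p_0'(x) = -8 - 8/3·(x - 3) - 3/2·(x - 3)², so p_0'(5) = -58/3. On the right, p_1'(5) = b, so b = -58/3.

-19.3333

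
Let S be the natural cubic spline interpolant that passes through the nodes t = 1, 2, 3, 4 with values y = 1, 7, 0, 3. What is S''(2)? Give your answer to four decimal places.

Put M_i = S'' at the i-th knot. Here h = (1, 1, 1) and Δ = (6, -7, 3), so the interior equations h_(i-1)·M_(i-1) + 2(h_(i-1)+h_i)·M_i + h_i·M_(i+1) = 6(Δ_i − Δ_(i-1)) read
  1·M_0 + 4·M_1 + 1·M_2 = 6(Δ_1 - Δ_0) = -78
  1·M_1 + 4·M_2 + 1·M_3 = 6(Δ_2 - Δ_1) = 60
Natural end conditions: M_0 = M_3 = 0.
Solving: M_0 = 0, M_1 = -124/5, M_2 = 106/5, M_3 = 0.

-24.8000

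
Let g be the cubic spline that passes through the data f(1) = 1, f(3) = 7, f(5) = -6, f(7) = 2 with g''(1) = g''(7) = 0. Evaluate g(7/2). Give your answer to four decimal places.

Write M_i for g''(x_i). With h_i = 2, 2, 2 and divided differences Δ_i = 3, -13/2, 4, the continuity of g' gives the tridiagonal system
  2·M_0 + 8·M_1 + 2·M_2 = 6(Δ_1 - Δ_0) = -57
  2·M_1 + 8·M_2 + 2·M_3 = 6(Δ_2 - Δ_1) = 63
Natural end conditions: M_0 = M_3 = 0.
Solving: M_0 = 0, M_1 = -97/10, M_2 = 103/10, M_3 = 0.
On [3, 5], g(x) = 7 - 52/15·(x - 3) - 97/20·(x - 3)² + 5/3·(x - 3)³.
With (x - 3) = 1/2: g(7/2) = 341/80.

4.2625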